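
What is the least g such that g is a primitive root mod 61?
p - 1 = 60 has prime divisors 2, 3, 5. h is a primitive root mod 61 iff h^(60/q) ≢ 1 (mod 61) for each such q.
h = 2: 2^30 ≡ 60, 2^20 ≡ 47, 2^12 ≡ 9 (mod 61); none is 1, so 2 has order 60 and is a primitive root.
The smallest primitive root mod 61 is g = 2.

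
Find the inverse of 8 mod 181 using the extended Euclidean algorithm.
Extended GCD: 8(68) + 181(-3) = 1. So 8^(-1) ≡ 68 ≡ 68 (mod 181). Verify: 8 × 68 = 544 ≡ 1 (mod 181)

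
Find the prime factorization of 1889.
1889

Divide by primes starting from smallest:
1889 ÷ 1889 = 1

1889 = 1889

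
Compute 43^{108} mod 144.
1

Using successive squaring:
Binary expansion of 108: 1101100
Powers of 43 mod 144 (each is the square of the previous):
  43^1 ≡ 43 (mod 144)
  43^2 ≡ 43² = 1849 ≡ 121 (mod 144)
  43^4 ≡ 121² = 14641 ≡ 97 (mod 144)
  43^8 ≡ 97² = 9409 ≡ 49 (mod 144)
  43^16 ≡ 49² = 2401 ≡ 97 (mod 144)
  43^32 ≡ 97² = 9409 ≡ 49 (mod 144)
  43^64 ≡ 49² = 2401 ≡ 97 (mod 144)
108 = 64 + 32 + 8 + 4, so 43^108 = 43^64 × 43^32 × 43^8 × 43^4 ≡ 97 × 49 × 49 × 97 (mod 144)
Multiplying step by step:
  97 × 49 = 4753 ≡ 1 (mod 144)
  1 × 49 = 49 ≡ 49 (mod 144)
  49 × 97 = 4753 ≡ 1 (mod 144)
Result: 43^108 ≡ 1 (mod 144)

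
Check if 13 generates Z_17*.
p - 1 = 16 has prime divisors 2. Check 13^(16/q) mod 17 for each: 13^(16/2) = 13^8 ≡ 1 (mod 17). Since 13^8 ≡ 1 (mod 17), the order of 13 divides 8 (in fact the order is 4) ≠ 16, so it is not a primitive root.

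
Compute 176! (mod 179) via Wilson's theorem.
(178)! = (176)! × (177) × (178) ≡ -1 (mod 179). So (176)! ≡ -1 × [(178)(177)]^(-1) ≡ 89 (mod 179)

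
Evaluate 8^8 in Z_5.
8 ≡ 3 (mod 5). 8 = 8 (binary 1000). Repeated squaring mod 5: 3^1 ≡ 3; 3^2 ≡ 3² = 9 ≡ 4; 3^4 ≡ 4² = 16 ≡ 1; 3^8 ≡ 1² = 1 ≡ 1. So 8^8 ≡ 1 (mod 5).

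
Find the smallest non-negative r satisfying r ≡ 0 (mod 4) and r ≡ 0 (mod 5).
M = 4 × 5 = 20. M₁ = 5, y₁ ≡ 1 (mod 4). M₂ = 4, y₂ ≡ 4 (mod 5). r = 0×5×1 + 0×4×4 ≡ 0 (mod 20)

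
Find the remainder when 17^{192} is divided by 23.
By Fermat: 17^{22} ≡ 1 (mod 23). 192 = 8×22 + 16. So 17^{192} ≡ 17^{16} ≡ 2 (mod 23)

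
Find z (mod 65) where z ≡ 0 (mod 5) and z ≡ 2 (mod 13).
M = 5 × 13 = 65. M₁ = 13, y₁ ≡ 2 (mod 5). M₂ = 5, y₂ ≡ 8 (mod 13). z = 0×13×2 + 2×5×8 ≡ 15 (mod 65)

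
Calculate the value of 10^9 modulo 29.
9 = 8 + 1 (binary 1001). Repeated squaring mod 29: 10^1 ≡ 10; 10^2 ≡ 10² = 100 ≡ 13; 10^4 ≡ 13² = 169 ≡ 24; 10^8 ≡ 24² = 576 ≡ 25. Multiply: 10^9 = 10^8 × 10^1 ≡ 25 × 10 (mod 29): 25 × 10 = 250 ≡ 18. So 10^9 ≡ 18 (mod 29).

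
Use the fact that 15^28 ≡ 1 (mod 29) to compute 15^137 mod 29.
By Fermat: 15^{28} ≡ 1 (mod 29). 137 = 4×28 + 25. So 15^{137} ≡ 15^{25} ≡ 8 (mod 29)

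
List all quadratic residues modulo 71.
QRs mod 71: {1, 2, 3, 4, 5, 6, 8, 9, 10, 12, 15, 16, 18, 19, 20, 24, 25, 27, 29, 30, 32, 36, 37, 38, 40, 43, 45, 48, 49, 50, 54, 57, 58, 60, 64}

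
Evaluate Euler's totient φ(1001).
720

Prime factorization: 1001 = 7 × 11 × 13
Using the formula φ(n) = n × Π(1 - 1/p) for each prime factor p:
φ(1001) = 1001 × (1 - 1/7) × (1 - 1/11) × (1 - 1/13)
φ(1001) = 720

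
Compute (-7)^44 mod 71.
Using repeated squaring. (-7) ≡ 64 (mod 71). 44 = 32 + 8 + 4 (binary 101100). Repeated squaring mod 71: 64^1 ≡ 64; 64^2 ≡ 64² = 4096 ≡ 49; 64^4 ≡ 49² = 2401 ≡ 58; 64^8 ≡ 58² = 3364 ≡ 27; 64^16 ≡ 27² = 729 ≡ 19; 64^32 ≡ 19² = 361 ≡ 6. Multiply: (-7)^44 ≡ 64^32 × 64^8 × 64^4 ≡ 6 × 27 × 58 (mod 71): 6 × 27 = 162 ≡ 20; 20 × 58 = 1160 ≡ 24. So (-7)^44 ≡ 24 (mod 71).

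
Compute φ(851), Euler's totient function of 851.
792

Prime factorization: 851 = 23 × 37
Using the formula φ(n) = n × Π(1 - 1/p) for each prime factor p:
φ(851) = 851 × (1 - 1/23) × (1 - 1/37)
φ(851) = 792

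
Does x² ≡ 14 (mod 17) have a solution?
By Euler's criterion: 14^{8} ≡ 16 (mod 17). Since this equals -1 (≡ 16), 14 is not a QR.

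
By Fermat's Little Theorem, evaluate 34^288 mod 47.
By Fermat: 34^{46} ≡ 1 (mod 47). 288 = 6×46 + 12. So 34^{288} ≡ 34^{12} ≡ 9 (mod 47)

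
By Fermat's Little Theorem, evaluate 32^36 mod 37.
By Fermat's Little Theorem, 32^{36} ≡ 1 (mod 37) since 37 is prime and gcd(32, 37) = 1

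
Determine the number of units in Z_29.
28

Prime factorization: 29 = 29
Using the formula φ(n) = n × Π(1 - 1/p) for each prime factor p:
φ(29) = 29 × (1 - 1/29)
φ(29) = 28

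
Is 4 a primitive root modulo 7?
p - 1 = 6 has prime divisors 2, 3. Check 4^(6/q) mod 7 for each: 4^(6/2) = 4^3 ≡ 1, 4^(6/3) = 4^2 ≡ 2 (mod 7). Since 4^3 ≡ 1 (mod 7), the order of 4 divides 3 (in fact the order is 3) ≠ 6, so it is not a primitive root.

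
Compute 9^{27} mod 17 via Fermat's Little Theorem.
15

By Fermat's Little Theorem, a^(p-1) ≡ 1 (mod p) for prime p and gcd(a, p) = 1
Here p = 17, so 9^16 ≡ 1 (mod 17)
We can reduce the exponent: 27 mod 16 = 11
So 9^27 ≡ 9^11 (mod 17)
Computing: 9^11 mod 17 = 15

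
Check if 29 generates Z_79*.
p - 1 = 78 has prime divisors 2, 3, 13. Check 29^(78/q) mod 79 for each: 29^(78/2) = 29^39 ≡ 78, 29^(78/3) = 29^26 ≡ 55, 29^(78/13) = 29^6 ≡ 10 (mod 79). None of these is 1, so 29 has order 78 = φ(79), so it is a primitive root mod 79.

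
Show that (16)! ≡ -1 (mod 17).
(16)! mod 17 = 16. Since this equals -1 (mod 17), Wilson confirms 17 is prime.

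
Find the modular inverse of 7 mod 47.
7^(-1) ≡ 27 (mod 47). Verification: 7 × 27 = 189 ≡ 1 (mod 47)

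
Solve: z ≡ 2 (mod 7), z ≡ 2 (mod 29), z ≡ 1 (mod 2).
M = 7 × 29 × 2 = 406. M₁ = 58, y₁ ≡ 4 (mod 7). M₂ = 14, y₂ ≡ 27 (mod 29). M₃ = 203, y₃ ≡ 1 (mod 2). z = 2×58×4 + 2×14×27 + 1×203×1 ≡ 205 (mod 406)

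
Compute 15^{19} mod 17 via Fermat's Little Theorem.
9

By Fermat's Little Theorem, a^(p-1) ≡ 1 (mod p) for prime p and gcd(a, p) = 1
Here p = 17, so 15^16 ≡ 1 (mod 17)
We can reduce the exponent: 19 mod 16 = 3
So 15^19 ≡ 15^3 (mod 17)
Computing: 15^3 mod 17 = 9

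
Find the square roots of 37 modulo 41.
The square roots of 37 mod 41 are 18 and 23. Verify: 18² = 324 ≡ 37 (mod 41)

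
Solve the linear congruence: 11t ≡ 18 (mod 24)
6

Since gcd(11, 24) = 1 divides 18, a solution exists.
Multiply both sides by the inverse of 11 mod 24:
  11^(-1) mod 24 = 11
  x ≡ 11 × 18 ≡ 198 ≡ 6 (mod 24)
Verification: 11 × 6 = 66 = 2 × 24 + 18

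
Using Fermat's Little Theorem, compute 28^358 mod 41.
By Fermat: 28^{40} ≡ 1 (mod 41). 358 = 8×40 + 38. So 28^{358} ≡ 28^{38} ≡ 33 (mod 41)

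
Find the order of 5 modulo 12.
Powers of 5 mod 12: 5^1≡5, 5^2≡1. Order = 2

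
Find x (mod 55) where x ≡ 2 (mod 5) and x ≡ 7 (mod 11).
M = 5 × 11 = 55. M₁ = 11, y₁ ≡ 1 (mod 5). M₂ = 5, y₂ ≡ 9 (mod 11). x = 2×11×1 + 7×5×9 ≡ 7 (mod 55)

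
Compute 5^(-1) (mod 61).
5^(-1) ≡ 49 (mod 61). Verification: 5 × 49 = 245 ≡ 1 (mod 61)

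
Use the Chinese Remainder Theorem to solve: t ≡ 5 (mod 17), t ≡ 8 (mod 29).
M = 17 × 29 = 493. M₁ = 29, y₁ ≡ 10 (mod 17). M₂ = 17, y₂ ≡ 12 (mod 29). t = 5×29×10 + 8×17×12 ≡ 124 (mod 493)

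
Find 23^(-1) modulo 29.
24

Using Extended Euclidean Algorithm:
gcd(23, 29) = 1
Bezout coefficients: 23 × -5 + 29 × 4 = 1
So 23 × -5 ≡ 1 (mod 29)
The inverse is -5 mod 29 = 24
Verification: 23 × 24 = 552 = 19 × 29 + 1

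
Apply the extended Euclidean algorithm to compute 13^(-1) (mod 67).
Extended GCD: 13(31) + 67(-6) = 1. So 13^(-1) ≡ 31 ≡ 31 (mod 67). Verify: 13 × 31 = 403 ≡ 1 (mod 67)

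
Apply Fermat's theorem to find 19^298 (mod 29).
By Fermat: 19^{28} ≡ 1 (mod 29). 298 ≡ 18 (mod 28). So 19^{298} ≡ 19^{18} ≡ 5 (mod 29)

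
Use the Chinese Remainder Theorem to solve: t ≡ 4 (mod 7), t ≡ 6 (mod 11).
M = 7 × 11 = 77. M₁ = 11, y₁ ≡ 2 (mod 7). M₂ = 7, y₂ ≡ 8 (mod 11). t = 4×11×2 + 6×7×8 ≡ 39 (mod 77)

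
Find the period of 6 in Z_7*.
Powers of 6 mod 7: 6^1≡6, 6^2≡1. Order = 2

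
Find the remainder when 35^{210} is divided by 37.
By Fermat: 35^{36} ≡ 1 (mod 37). 210 = 5×36 + 30. So 35^{210} ≡ 35^{30} ≡ 11 (mod 37)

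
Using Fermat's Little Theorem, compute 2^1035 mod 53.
By Fermat: 2^{52} ≡ 1 (mod 53). 1035 ≡ 47 (mod 52). So 2^{1035} ≡ 2^{47} ≡ 5 (mod 53)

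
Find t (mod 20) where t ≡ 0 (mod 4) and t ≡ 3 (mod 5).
M = 4 × 5 = 20. M₁ = 5, y₁ ≡ 1 (mod 4). M₂ = 4, y₂ ≡ 4 (mod 5). t = 0×5×1 + 3×4×4 ≡ 8 (mod 20)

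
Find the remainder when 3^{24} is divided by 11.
By Fermat: 3^{10} ≡ 1 (mod 11). 24 = 2×10 + 4. So 3^{24} ≡ 3^{4} ≡ 4 (mod 11)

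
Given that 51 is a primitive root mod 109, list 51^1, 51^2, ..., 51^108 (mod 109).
g^1, g^2, ..., g^{108} mod 109: {51, 94, 107, 7, 30, 4, 95, 49, 101, 28, 11, 16, 53, 87, 77, 3, 44, 64, 103, 21, 90, 12, 67, 38, 85, 84, 33, 48, 50, 43, 13, 9, 23, 83, 91, 63, 52, 36, 92, 5, 37, 34, 99, 35, 41, 20, 39, 27, 69, 31, 55, 80, 47, 108, 58, 15, 2, 102, 79, 105, 14, 60, 8, 81, 98, 93, 56, 22, 32, 106, 65, 45, 6, 88, 19, 97, 42, 71, 24, 25, 76, 61, 59, 66, 96, 100, 86, 26, 18, 46, 57, 73, 17, 104, 72, 75, 10, 74, 68, 89, 70, 82, 40, 78, 54, 29, 62, 1}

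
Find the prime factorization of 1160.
2^3 × 5 × 29

Divide by primes starting from smallest:
1160 ÷ 2 = 580
580 ÷ 2 = 290
290 ÷ 2 = 145
145 ÷ 5 = 29
29 ÷ 29 = 1

1160 = 2^3 × 5 × 29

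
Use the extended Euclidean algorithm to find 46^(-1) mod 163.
Extended GCD: 46(39) + 163(-11) = 1. So 46^(-1) ≡ 39 ≡ 39 (mod 163). Verify: 46 × 39 = 1794 ≡ 1 (mod 163)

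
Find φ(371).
312

Prime factorization: 371 = 7 × 53
Using the formula φ(n) = n × Π(1 - 1/p) for each prime factor p:
φ(371) = 371 × (1 - 1/7) × (1 - 1/53)
φ(371) = 312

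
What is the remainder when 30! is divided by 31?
By Wilson's theorem, (30)! ≡ -1 ≡ 30 (mod 31)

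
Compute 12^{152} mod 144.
0

Using successive squaring:
Binary expansion of 152: 10011000
Powers of 12 mod 144 (each is the square of the previous):
  12^1 ≡ 12 (mod 144)
  12^2 ≡ 12² = 144 ≡ 0 (mod 144)
  12^4 ≡ 0² = 0 ≡ 0 (mod 144)
  12^8 ≡ 0² = 0 ≡ 0 (mod 144)
  12^16 ≡ 0² = 0 ≡ 0 (mod 144)
  12^32 ≡ 0² = 0 ≡ 0 (mod 144)
  12^64 ≡ 0² = 0 ≡ 0 (mod 144)
  12^128 ≡ 0² = 0 ≡ 0 (mod 144)
152 = 128 + 16 + 8, so 12^152 = 12^128 × 12^16 × 12^8 ≡ 0 × 0 × 0 (mod 144)
Multiplying step by step:
  0 × 0 = 0 ≡ 0 (mod 144)
  0 × 0 = 0 ≡ 0 (mod 144)
Result: 12^152 ≡ 0 (mod 144)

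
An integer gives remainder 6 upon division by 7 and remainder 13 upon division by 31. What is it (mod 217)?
M = 7 × 31 = 217. M₁ = 31, y₁ ≡ 5 (mod 7). M₂ = 7, y₂ ≡ 9 (mod 31). k = 6×31×5 + 13×7×9 ≡ 13 (mod 217). The smallest positive such number is 13.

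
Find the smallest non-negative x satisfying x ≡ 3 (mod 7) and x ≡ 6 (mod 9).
M = 7 × 9 = 63. M₁ = 9, y₁ ≡ 4 (mod 7). M₂ = 7, y₂ ≡ 4 (mod 9). x = 3×9×4 + 6×7×4 ≡ 24 (mod 63)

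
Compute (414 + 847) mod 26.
13

(414 + 847) = 1261
1261 mod 26 = 13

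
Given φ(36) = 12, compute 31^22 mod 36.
By Euler: 31^{12} ≡ 1 (mod 36) since gcd(31, 36) = 1. 22 = 1×12 + 10. So 31^{22} ≡ 31^{10} ≡ 13 (mod 36)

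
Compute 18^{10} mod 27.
0

Using successive squaring:
Binary expansion of 10: 1010
Powers of 18 mod 27 (each is the square of the previous):
  18^1 ≡ 18 (mod 27)
  18^2 ≡ 18² = 324 ≡ 0 (mod 27)
  18^4 ≡ 0² = 0 ≡ 0 (mod 27)
  18^8 ≡ 0² = 0 ≡ 0 (mod 27)
10 = 8 + 2, so 18^10 = 18^8 × 18^2 ≡ 0 × 0 (mod 27)
Multiplying step by step:
  0 × 0 = 0 ≡ 0 (mod 27)
Result: 18^10 ≡ 0 (mod 27)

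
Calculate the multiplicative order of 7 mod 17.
Powers of 7 mod 17: 7^1≡7, 7^2≡15, 7^3≡3, 7^4≡4, 7^5≡11, 7^6≡9, 7^7≡12, 7^8≡16, 7^9≡10, 7^10≡2, 7^11≡14, 7^12≡13, 7^13≡6, 7^14≡8, 7^15≡5, 7^16≡1. Order = 16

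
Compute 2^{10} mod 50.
24

Using successive squaring:
Binary expansion of 10: 1010
Powers of 2 mod 50 (each is the square of the previous):
  2^1 ≡ 2 (mod 50)
  2^2 ≡ 2² = 4 ≡ 4 (mod 50)
  2^4 ≡ 4² = 16 ≡ 16 (mod 50)
  2^8 ≡ 16² = 256 ≡ 6 (mod 50)
10 = 8 + 2, so 2^10 = 2^8 × 2^2 ≡ 6 × 4 (mod 50)
Multiplying step by step:
  6 × 4 = 24 ≡ 24 (mod 50)
Result: 2^10 ≡ 24 (mod 50)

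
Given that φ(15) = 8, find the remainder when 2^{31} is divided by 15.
By Euler: 2^{8} ≡ 1 (mod 15) since gcd(2, 15) = 1. 31 = 3×8 + 7. So 2^{31} ≡ 2^{7} ≡ 8 (mod 15)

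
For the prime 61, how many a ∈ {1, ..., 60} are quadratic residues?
For prime 61, there are (p-1)/2 = (61-1)/2 = 30 quadratic residues (excluding 0).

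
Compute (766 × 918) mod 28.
24

(766 × 918) = 703188
703188 mod 28 = 24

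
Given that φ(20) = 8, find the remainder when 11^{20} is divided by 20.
By Euler: 11^{8} ≡ 1 (mod 20) since gcd(11, 20) = 1. 20 = 2×8 + 4. So 11^{20} ≡ 11^{4} ≡ 1 (mod 20)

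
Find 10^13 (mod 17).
Using repeated squaring. 13 = 8 + 4 + 1 (binary 1101). Repeated squaring mod 17: 10^1 ≡ 10; 10^2 ≡ 10² = 100 ≡ 15; 10^4 ≡ 15² = 225 ≡ 4; 10^8 ≡ 4² = 16 ≡ 16. Multiply: 10^13 = 10^8 × 10^4 × 10^1 ≡ 16 × 4 × 10 (mod 17): 16 × 4 = 64 ≡ 13; 13 × 10 = 130 ≡ 11. So 10^13 ≡ 11 (mod 17).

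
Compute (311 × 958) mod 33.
14

(311 × 958) = 297938
297938 mod 33 = 14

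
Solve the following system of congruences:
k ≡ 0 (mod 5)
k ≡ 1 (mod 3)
10

Using the Chinese Remainder Theorem:
M = product of moduli = 15
For equation 1: M_1 = 3, 3 ≡ 3 (mod 5), inverse of 3 mod 5 is 2 (check: 3 × 2 = 6 ≡ 1 (mod 5))
For equation 2: M_2 = 5, 5 ≡ 2 (mod 3), inverse of 5 mod 3 is 2 (check: 2 × 2 = 4 ≡ 1 (mod 3))
Combine: k ≡ Σ r_i×M_i×(M_i⁻¹ mod m_i) = 0×3×2 + 1×5×2 = 0 + 10 = 10
10 mod 15 = 10
k ≡ 10 (mod 15)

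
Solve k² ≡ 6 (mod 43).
The square roots of 6 mod 43 are 36 and 7. Verify: 36² = 1296 ≡ 6 (mod 43)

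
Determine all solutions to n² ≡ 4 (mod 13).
The square roots of 4 mod 13 are 11 and 2. Verify: 11² = 121 ≡ 4 (mod 13)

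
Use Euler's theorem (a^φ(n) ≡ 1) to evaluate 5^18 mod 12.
By Euler: 5^{4} ≡ 1 (mod 12) since gcd(5, 12) = 1. 18 = 4×4 + 2. So 5^{18} ≡ 5^{2} ≡ 1 (mod 12)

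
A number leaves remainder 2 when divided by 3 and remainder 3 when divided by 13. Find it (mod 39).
M = 3 × 13 = 39. M₁ = 13, y₁ ≡ 1 (mod 3). M₂ = 3, y₂ ≡ 9 (mod 13). n = 2×13×1 + 3×3×9 ≡ 29 (mod 39)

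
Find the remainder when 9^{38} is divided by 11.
By Fermat: 9^{10} ≡ 1 (mod 11). 38 = 3×10 + 8. So 9^{38} ≡ 9^{8} ≡ 3 (mod 11)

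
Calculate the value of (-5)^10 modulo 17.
(-5) ≡ 12 (mod 17). 10 = 8 + 2 (binary 1010). Repeated squaring mod 17: 12^1 ≡ 12; 12^2 ≡ 12² = 144 ≡ 8; 12^4 ≡ 8² = 64 ≡ 13; 12^8 ≡ 13² = 169 ≡ 16. Multiply: (-5)^10 ≡ 12^8 × 12^2 ≡ 16 × 8 (mod 17): 16 × 8 = 128 ≡ 9. So (-5)^10 ≡ 9 (mod 17).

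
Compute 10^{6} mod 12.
4

Using successive squaring:
Binary expansion of 6: 110
Powers of 10 mod 12 (each is the square of the previous):
  10^1 ≡ 10 (mod 12)
  10^2 ≡ 10² = 100 ≡ 4 (mod 12)
  10^4 ≡ 4² = 16 ≡ 4 (mod 12)
6 = 4 + 2, so 10^6 = 10^4 × 10^2 ≡ 4 × 4 (mod 12)
Multiplying step by step:
  4 × 4 = 16 ≡ 4 (mod 12)
Result: 10^6 ≡ 4 (mod 12)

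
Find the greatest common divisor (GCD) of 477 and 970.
1

Using the Euclidean algorithm:
477 = 0 × 970 + 477
970 = 2 × 477 + 16
477 = 29 × 16 + 13
16 = 1 × 13 + 3
13 = 4 × 3 + 1
3 = 3 × 1 + 0

GCD(477, 970) = 1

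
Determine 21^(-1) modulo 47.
21^(-1) ≡ 9 (mod 47). Verification: 21 × 9 = 189 ≡ 1 (mod 47)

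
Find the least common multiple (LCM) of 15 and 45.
45

First find GCD(15, 45) using the Euclidean algorithm:
15 = 0 × 45 + 15
45 = 3 × 15 + 0
GCD(15, 45) = 15

LCM formula: LCM(a, b) = (a × b) / GCD(a, b)
LCM(15, 45) = (15 × 45) / 15
LCM(15, 45) = 675 / 15
LCM(15, 45) = 45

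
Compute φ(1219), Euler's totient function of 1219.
1144

Prime factorization: 1219 = 23 × 53
Using the formula φ(n) = n × Π(1 - 1/p) for each prime factor p:
φ(1219) = 1219 × (1 - 1/23) × (1 - 1/53)
φ(1219) = 1144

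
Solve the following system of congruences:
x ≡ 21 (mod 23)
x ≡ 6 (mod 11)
182

Using the Chinese Remainder Theorem:
M = product of moduli = 253
For equation 1: M_1 = 11, 11 ≡ 11 (mod 23), inverse of 11 mod 23 is 21 (check: 11 × 21 = 231 ≡ 1 (mod 23))
For equation 2: M_2 = 23, 23 ≡ 1 (mod 11), inverse of 23 mod 11 is 1 (check: 1 × 1 = 1 ≡ 1 (mod 11))
Combine: x ≡ Σ r_i×M_i×(M_i⁻¹ mod m_i) = 21×11×21 + 6×23×1 = 4851 + 138 = 4989
4989 mod 253 = 182
x ≡ 182 (mod 253)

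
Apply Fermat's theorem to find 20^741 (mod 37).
By Fermat: 20^{36} ≡ 1 (mod 37). 741 ≡ 21 (mod 36). So 20^{741} ≡ 20^{21} ≡ 29 (mod 37)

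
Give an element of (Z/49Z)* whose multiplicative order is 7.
8 has order 7 mod 49 since 8^{7} ≡ 1 (mod 49) and no smaller power works.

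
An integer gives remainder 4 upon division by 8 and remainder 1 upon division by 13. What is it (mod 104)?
M = 8 × 13 = 104. M₁ = 13, y₁ ≡ 5 (mod 8). M₂ = 8, y₂ ≡ 5 (mod 13). y = 4×13×5 + 1×8×5 ≡ 92 (mod 104). The smallest positive such number is 92.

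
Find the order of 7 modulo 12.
Powers of 7 mod 12: 7^1≡7, 7^2≡1. Order = 2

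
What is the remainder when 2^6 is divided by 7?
6 = 4 + 2 (binary 110). Repeated squaring mod 7: 2^1 ≡ 2; 2^2 ≡ 2² = 4 ≡ 4; 2^4 ≡ 4² = 16 ≡ 2. Multiply: 2^6 = 2^4 × 2^2 ≡ 2 × 4 (mod 7): 2 × 4 = 8 ≡ 1. So 2^6 ≡ 1 (mod 7).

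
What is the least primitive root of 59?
2

A primitive root g modulo p has order p-1 = 58
Prime divisors of 58: [2, 29]
g is a primitive root iff g^(58/q) ≢ 1 (mod 59) for each prime divisor q
Testing small values:
  g = 2: 2^29 ≡ 58, 2^2 ≡ 4 (mod 59) → none is 1, primitive root!
The smallest primitive root is 2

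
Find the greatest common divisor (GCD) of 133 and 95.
19

Using the Euclidean algorithm:
133 = 1 × 95 + 38
95 = 2 × 38 + 19
38 = 2 × 19 + 0

GCD(133, 95) = 19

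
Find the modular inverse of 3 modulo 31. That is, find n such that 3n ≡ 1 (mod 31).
21

Using Extended Euclidean Algorithm:
gcd(3, 31) = 1
Bezout coefficients: 3 × -10 + 31 × 1 = 1
So 3 × -10 ≡ 1 (mod 31)
The inverse is -10 mod 31 = 21
Verification: 3 × 21 = 63 = 2 × 31 + 1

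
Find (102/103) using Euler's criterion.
(102/103) = 102^{51} mod 103 = -1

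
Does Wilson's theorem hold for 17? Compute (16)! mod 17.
(16)! mod 17 = 16. Since this equals -1 (mod 17), Wilson confirms 17 is prime.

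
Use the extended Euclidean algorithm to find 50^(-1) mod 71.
Extended GCD: 50(27) + 71(-19) = 1. So 50^(-1) ≡ 27 ≡ 27 (mod 71). Verify: 50 × 27 = 1350 ≡ 1 (mod 71)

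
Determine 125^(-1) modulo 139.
125^(-1) ≡ 129 (mod 139). Verification: 125 × 129 = 16125 ≡ 1 (mod 139)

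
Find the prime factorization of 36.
2^2 × 3^2

Divide by primes starting from smallest:
36 ÷ 2 = 18
18 ÷ 2 = 9
9 ÷ 3 = 3
3 ÷ 3 = 1

36 = 2^2 × 3^2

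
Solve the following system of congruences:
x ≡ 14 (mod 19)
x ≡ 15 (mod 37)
52

Using the Chinese Remainder Theorem:
M = product of moduli = 703
For equation 1: M_1 = 37, 37 ≡ 18 (mod 19), inverse of 37 mod 19 is 18 (check: 18 × 18 = 324 ≡ 1 (mod 19))
For equation 2: M_2 = 19, 19 ≡ 19 (mod 37), inverse of 19 mod 37 is 2 (check: 19 × 2 = 38 ≡ 1 (mod 37))
Combine: x ≡ Σ r_i×M_i×(M_i⁻¹ mod m_i) = 14×37×18 + 15×19×2 = 9324 + 570 = 9894
9894 mod 703 = 52
x ≡ 52 (mod 703)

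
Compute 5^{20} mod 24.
1

Using successive squaring:
Binary expansion of 20: 10100
Powers of 5 mod 24 (each is the square of the previous):
  5^1 ≡ 5 (mod 24)
  5^2 ≡ 5² = 25 ≡ 1 (mod 24)
  5^4 ≡ 1² = 1 ≡ 1 (mod 24)
  5^8 ≡ 1² = 1 ≡ 1 (mod 24)
  5^16 ≡ 1² = 1 ≡ 1 (mod 24)
20 = 16 + 4, so 5^20 = 5^16 × 5^4 ≡ 1 × 1 (mod 24)
Multiplying step by step:
  1 × 1 = 1 ≡ 1 (mod 24)
Result: 5^20 ≡ 1 (mod 24)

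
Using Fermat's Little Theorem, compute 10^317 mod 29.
By Fermat: 10^{28} ≡ 1 (mod 29). 317 ≡ 9 (mod 28). So 10^{317} ≡ 10^{9} ≡ 18 (mod 29)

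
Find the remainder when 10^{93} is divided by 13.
By Fermat: 10^{12} ≡ 1 (mod 13). 93 = 7×12 + 9. So 10^{93} ≡ 10^{9} ≡ 12 (mod 13)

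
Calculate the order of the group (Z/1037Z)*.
960

Prime factorization: 1037 = 17 × 61
Using the formula φ(n) = n × Π(1 - 1/p) for each prime factor p:
φ(1037) = 1037 × (1 - 1/17) × (1 - 1/61)
φ(1037) = 960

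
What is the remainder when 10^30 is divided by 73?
Using repeated squaring. 30 = 16 + 8 + 4 + 2 (binary 11110). Repeated squaring mod 73: 10^1 ≡ 10; 10^2 ≡ 10² = 100 ≡ 27; 10^4 ≡ 27² = 729 ≡ 72; 10^8 ≡ 72² = 5184 ≡ 1; 10^16 ≡ 1² = 1 ≡ 1. Multiply: 10^30 = 10^16 × 10^8 × 10^4 × 10^2 ≡ 1 × 1 × 72 × 27 (mod 73): 1 × 1 = 1 ≡ 1; 1 × 72 = 72 ≡ 72; 72 × 27 = 1944 ≡ 46. So 10^30 ≡ 46 (mod 73).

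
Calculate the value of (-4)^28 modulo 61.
Using repeated squaring. (-4) ≡ 57 (mod 61). 28 = 16 + 8 + 4 (binary 11100). Repeated squaring mod 61: 57^1 ≡ 57; 57^2 ≡ 57² = 3249 ≡ 16; 57^4 ≡ 16² = 256 ≡ 12; 57^8 ≡ 12² = 144 ≡ 22; 57^16 ≡ 22² = 484 ≡ 57. Multiply: (-4)^28 ≡ 57^16 × 57^8 × 57^4 ≡ 57 × 22 × 12 (mod 61): 57 × 22 = 1254 ≡ 34; 34 × 12 = 408 ≡ 42. So (-4)^28 ≡ 42 (mod 61).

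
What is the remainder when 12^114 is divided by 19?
Using Fermat: 12^{18} ≡ 1 (mod 19). 114 ≡ 6 (mod 18). So 12^{114} ≡ 12^{6} ≡ 1 (mod 19)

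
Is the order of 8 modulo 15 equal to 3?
No, the actual order is 4, not 3.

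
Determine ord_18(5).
Powers of 5 mod 18: 5^1≡5, 5^2≡7, 5^3≡17, 5^4≡13, 5^5≡11, 5^6≡1. Order = 6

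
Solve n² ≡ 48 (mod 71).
The square roots of 48 mod 71 are 30 and 41. Verify: 30² = 900 ≡ 48 (mod 71)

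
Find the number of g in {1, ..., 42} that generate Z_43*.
Number of primitive roots mod 43 = φ(42) = 12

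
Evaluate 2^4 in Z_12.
4 = 4 (binary 100). Repeated squaring mod 12: 2^1 ≡ 2; 2^2 ≡ 2² = 4 ≡ 4; 2^4 ≡ 4² = 16 ≡ 4. So 2^4 ≡ 4 (mod 12).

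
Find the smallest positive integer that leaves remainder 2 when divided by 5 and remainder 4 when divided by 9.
M = 5 × 9 = 45. M₁ = 9, y₁ ≡ 4 (mod 5). M₂ = 5, y₂ ≡ 2 (mod 9). y = 2×9×4 + 4×5×2 ≡ 22 (mod 45). The smallest positive such number is 22.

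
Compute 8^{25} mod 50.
18

Using successive squaring:
Binary expansion of 25: 11001
Powers of 8 mod 50 (each is the square of the previous):
  8^1 ≡ 8 (mod 50)
  8^2 ≡ 8² = 64 ≡ 14 (mod 50)
  8^4 ≡ 14² = 196 ≡ 46 (mod 50)
  8^8 ≡ 46² = 2116 ≡ 16 (mod 50)
  8^16 ≡ 16² = 256 ≡ 6 (mod 50)
25 = 16 + 8 + 1, so 8^25 = 8^16 × 8^8 × 8^1 ≡ 6 × 16 × 8 (mod 50)
Multiplying step by step:
  6 × 16 = 96 ≡ 46 (mod 50)
  46 × 8 = 368 ≡ 18 (mod 50)
Result: 8^25 ≡ 18 (mod 50)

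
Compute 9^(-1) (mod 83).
37

Using Extended Euclidean Algorithm:
gcd(9, 83) = 1
Bezout coefficients: 9 × 37 + 83 × -4 = 1
So 9 × 37 ≡ 1 (mod 83)
The inverse is 37 mod 83 = 37
Verification: 9 × 37 = 333 = 4 × 83 + 1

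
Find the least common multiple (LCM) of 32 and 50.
800

First find GCD(32, 50) using the Euclidean algorithm:
32 = 0 × 50 + 32
50 = 1 × 32 + 18
32 = 1 × 18 + 14
18 = 1 × 14 + 4
14 = 3 × 4 + 2
4 = 2 × 2 + 0
GCD(32, 50) = 2

LCM formula: LCM(a, b) = (a × b) / GCD(a, b)
LCM(32, 50) = (32 × 50) / 2
LCM(32, 50) = 1600 / 2
LCM(32, 50) = 800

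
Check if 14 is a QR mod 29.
By Euler's criterion: 14^{14} ≡ 28 (mod 29). Since this equals -1 (≡ 28), 14 is not a QR.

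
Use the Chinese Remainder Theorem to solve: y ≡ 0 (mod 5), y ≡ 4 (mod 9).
M = 5 × 9 = 45. M₁ = 9, y₁ ≡ 4 (mod 5). M₂ = 5, y₂ ≡ 2 (mod 9). y = 0×9×4 + 4×5×2 ≡ 40 (mod 45)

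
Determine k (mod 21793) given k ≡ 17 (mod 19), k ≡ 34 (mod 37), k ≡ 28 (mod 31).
12614

Using the Chinese Remainder Theorem:
M = product of moduli = 21793
For equation 1: M_1 = 1147, 1147 ≡ 7 (mod 19), inverse of 1147 mod 19 is 11 (check: 7 × 11 = 77 ≡ 1 (mod 19))
For equation 2: M_2 = 589, 589 ≡ 34 (mod 37), inverse of 589 mod 37 is 12 (check: 34 × 12 = 408 ≡ 1 (mod 37))
For equation 3: M_3 = 703, 703 ≡ 21 (mod 31), inverse of 703 mod 31 is 3 (check: 21 × 3 = 63 ≡ 1 (mod 31))
Combine: k ≡ Σ r_i×M_i×(M_i⁻¹ mod m_i) = 17×1147×11 + 34×589×12 + 28×703×3 = 214489 + 240312 + 59052 = 513853
513853 mod 21793 = 12614
k ≡ 12614 (mod 21793)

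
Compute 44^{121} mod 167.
8

Using successive squaring:
Binary expansion of 121: 1111001
Powers of 44 mod 167 (each is the square of the previous):
  44^1 ≡ 44 (mod 167)
  44^2 ≡ 44² = 1936 ≡ 99 (mod 167)
  44^4 ≡ 99² = 9801 ≡ 115 (mod 167)
  44^8 ≡ 115² = 13225 ≡ 32 (mod 167)
  44^16 ≡ 32² = 1024 ≡ 22 (mod 167)
  44^32 ≡ 22² = 484 ≡ 150 (mod 167)
  44^64 ≡ 150² = 22500 ≡ 122 (mod 167)
121 = 64 + 32 + 16 + 8 + 1, so 44^121 = 44^64 × 44^32 × 44^16 × 44^8 × 44^1 ≡ 122 × 150 × 22 × 32 × 44 (mod 167)
Multiplying step by step:
  122 × 150 = 18300 ≡ 97 (mod 167)
  97 × 22 = 2134 ≡ 130 (mod 167)
  130 × 32 = 4160 ≡ 152 (mod 167)
  152 × 44 = 6688 ≡ 8 (mod 167)
Result: 44^121 ≡ 8 (mod 167)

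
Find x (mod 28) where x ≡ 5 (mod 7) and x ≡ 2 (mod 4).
M = 7 × 4 = 28. M₁ = 4, y₁ ≡ 2 (mod 7). M₂ = 7, y₂ ≡ 3 (mod 4). x = 5×4×2 + 2×7×3 ≡ 26 (mod 28)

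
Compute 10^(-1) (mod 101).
91

Using Extended Euclidean Algorithm:
gcd(10, 101) = 1
Bezout coefficients: 10 × -10 + 101 × 1 = 1
So 10 × -10 ≡ 1 (mod 101)
The inverse is -10 mod 101 = 91
Verification: 10 × 91 = 910 = 9 × 101 + 1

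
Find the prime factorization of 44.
2^2 × 11

Divide by primes starting from smallest:
44 ÷ 2 = 22
22 ÷ 2 = 11
11 ÷ 11 = 1

44 = 2^2 × 11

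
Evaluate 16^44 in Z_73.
Using repeated squaring. 44 = 32 + 8 + 4 (binary 101100). Repeated squaring mod 73: 16^1 ≡ 16; 16^2 ≡ 16² = 256 ≡ 37; 16^4 ≡ 37² = 1369 ≡ 55; 16^8 ≡ 55² = 3025 ≡ 32; 16^16 ≡ 32² = 1024 ≡ 2; 16^32 ≡ 2² = 4 ≡ 4. Multiply: 16^44 = 16^32 × 16^8 × 16^4 ≡ 4 × 32 × 55 (mod 73): 4 × 32 = 128 ≡ 55; 55 × 55 = 3025 ≡ 32. So 16^44 ≡ 32 (mod 73).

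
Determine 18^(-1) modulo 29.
18^(-1) ≡ 21 (mod 29). Verification: 18 × 21 = 378 ≡ 1 (mod 29)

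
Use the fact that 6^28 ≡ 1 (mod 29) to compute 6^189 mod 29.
By Fermat: 6^{28} ≡ 1 (mod 29). 189 = 6×28 + 21. So 6^{189} ≡ 6^{21} ≡ 28 (mod 29)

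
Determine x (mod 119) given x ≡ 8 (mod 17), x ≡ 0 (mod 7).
42

Using the Chinese Remainder Theorem:
M = product of moduli = 119
For equation 1: M_1 = 7, 7 ≡ 7 (mod 17), inverse of 7 mod 17 is 5 (check: 7 × 5 = 35 ≡ 1 (mod 17))
For equation 2: M_2 = 17, 17 ≡ 3 (mod 7), inverse of 17 mod 7 is 5 (check: 3 × 5 = 15 ≡ 1 (mod 7))
Combine: x ≡ Σ r_i×M_i×(M_i⁻¹ mod m_i) = 8×7×5 + 0×17×5 = 280 + 0 = 280
280 mod 119 = 42
x ≡ 42 (mod 119)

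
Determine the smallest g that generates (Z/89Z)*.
3

A primitive root g modulo p has order p-1 = 88
Prime divisors of 88: [2, 11]
g is a primitive root iff g^(88/q) ≢ 1 (mod 89) for each prime divisor q
Testing small values:
  g = 2: 2^44 ≡ 1, 2^8 ≡ 78 (mod 89) → 2^44 ≡ 1, not primitive root
  g = 3: 3^44 ≡ 88, 3^8 ≡ 64 (mod 89) → none is 1, primitive root!
The smallest primitive root is 3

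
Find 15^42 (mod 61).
Using repeated squaring. 42 = 32 + 8 + 2 (binary 101010). Repeated squaring mod 61: 15^1 ≡ 15; 15^2 ≡ 15² = 225 ≡ 42; 15^4 ≡ 42² = 1764 ≡ 56; 15^8 ≡ 56² = 3136 ≡ 25; 15^16 ≡ 25² = 625 ≡ 15; 15^32 ≡ 15² = 225 ≡ 42. Multiply: 15^42 = 15^32 × 15^8 × 15^2 ≡ 42 × 25 × 42 (mod 61): 42 × 25 = 1050 ≡ 13; 13 × 42 = 546 ≡ 58. So 15^42 ≡ 58 (mod 61).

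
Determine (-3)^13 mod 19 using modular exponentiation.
Using repeated squaring. (-3) ≡ 16 (mod 19). 13 = 8 + 4 + 1 (binary 1101). Repeated squaring mod 19: 16^1 ≡ 16; 16^2 ≡ 16² = 256 ≡ 9; 16^4 ≡ 9² = 81 ≡ 5; 16^8 ≡ 5² = 25 ≡ 6. Multiply: (-3)^13 ≡ 16^8 × 16^4 × 16^1 ≡ 6 × 5 × 16 (mod 19): 6 × 5 = 30 ≡ 11; 11 × 16 = 176 ≡ 5. So (-3)^13 ≡ 5 (mod 19).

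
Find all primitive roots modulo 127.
Primitive roots mod 127: {3, 6, 7, 12, 14, 23, 29, 39, 43, 45, 46, 48, 53, 55, 56, 57, 58, 65, 67, 78, 83, 85, 86, 91, 92, 93, 96, 97, 101, 106, 109, 110, 112, 114, 116, 118}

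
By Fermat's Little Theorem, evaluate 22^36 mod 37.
By Fermat's Little Theorem, 22^{36} ≡ 1 (mod 37) since 37 is prime and gcd(22, 37) = 1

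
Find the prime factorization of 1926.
2 × 3^2 × 107

Divide by primes starting from smallest:
1926 ÷ 2 = 963
963 ÷ 3 = 321
321 ÷ 3 = 107
107 ÷ 107 = 1

1926 = 2 × 3^2 × 107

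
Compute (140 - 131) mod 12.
9

(140 - 131) = 9
9 mod 12 = 9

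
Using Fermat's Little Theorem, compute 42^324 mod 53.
By Fermat: 42^{52} ≡ 1 (mod 53). 324 = 6×52 + 12. So 42^{324} ≡ 42^{12} ≡ 24 (mod 53)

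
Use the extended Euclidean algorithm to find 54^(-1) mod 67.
Extended GCD: 54(-31) + 67(25) = 1. So 54^(-1) ≡ 36 ≡ 36 (mod 67). Verify: 54 × 36 = 1944 ≡ 1 (mod 67)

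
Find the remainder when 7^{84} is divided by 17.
By Fermat: 7^{16} ≡ 1 (mod 17). 84 = 5×16 + 4. So 7^{84} ≡ 7^{4} ≡ 4 (mod 17)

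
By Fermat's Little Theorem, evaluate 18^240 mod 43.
By Fermat: 18^{42} ≡ 1 (mod 43). 240 = 5×42 + 30. So 18^{240} ≡ 18^{30} ≡ 11 (mod 43)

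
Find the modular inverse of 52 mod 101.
52^(-1) ≡ 68 (mod 101). Verification: 52 × 68 = 3536 ≡ 1 (mod 101)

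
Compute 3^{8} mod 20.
1

Using successive squaring:
Binary expansion of 8: 1000
Powers of 3 mod 20 (each is the square of the previous):
  3^1 ≡ 3 (mod 20)
  3^2 ≡ 3² = 9 ≡ 9 (mod 20)
  3^4 ≡ 9² = 81 ≡ 1 (mod 20)
  3^8 ≡ 1² = 1 ≡ 1 (mod 20)
8 is a power of 2, so 3^8 is the last square: ≡ 1 (mod 20)
Result: 3^8 ≡ 1 (mod 20)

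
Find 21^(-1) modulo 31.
3

Using Extended Euclidean Algorithm:
gcd(21, 31) = 1
Bezout coefficients: 21 × 3 + 31 × -2 = 1
So 21 × 3 ≡ 1 (mod 31)
The inverse is 3 mod 31 = 3
Verification: 21 × 3 = 63 = 2 × 31 + 1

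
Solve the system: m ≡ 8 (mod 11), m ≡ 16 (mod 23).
M = 11 × 23 = 253. M₁ = 23, y₁ ≡ 1 (mod 11). M₂ = 11, y₂ ≡ 21 (mod 23). m = 8×23×1 + 16×11×21 ≡ 85 (mod 253)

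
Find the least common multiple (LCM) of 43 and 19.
817

First find GCD(43, 19) using the Euclidean algorithm:
43 = 2 × 19 + 5
19 = 3 × 5 + 4
5 = 1 × 4 + 1
4 = 4 × 1 + 0
GCD(43, 19) = 1

LCM formula: LCM(a, b) = (a × b) / GCD(a, b)
LCM(43, 19) = (43 × 19) / 1
LCM(43, 19) = 817 / 1
LCM(43, 19) = 817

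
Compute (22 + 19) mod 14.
13

(22 + 19) = 41
41 mod 14 = 13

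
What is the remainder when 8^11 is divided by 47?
Using repeated squaring. 11 = 8 + 2 + 1 (binary 1011). Repeated squaring mod 47: 8^1 ≡ 8; 8^2 ≡ 8² = 64 ≡ 17; 8^4 ≡ 17² = 289 ≡ 7; 8^8 ≡ 7² = 49 ≡ 2. Multiply: 8^11 = 8^8 × 8^2 × 8^1 ≡ 2 × 17 × 8 (mod 47): 2 × 17 = 34 ≡ 34; 34 × 8 = 272 ≡ 37. So 8^11 ≡ 37 (mod 47).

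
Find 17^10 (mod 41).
10 = 8 + 2 (binary 1010). Repeated squaring mod 41: 17^1 ≡ 17; 17^2 ≡ 17² = 289 ≡ 2; 17^4 ≡ 2² = 4 ≡ 4; 17^8 ≡ 4² = 16 ≡ 16. Multiply: 17^10 = 17^8 × 17^2 ≡ 16 × 2 (mod 41): 16 × 2 = 32 ≡ 32. So 17^10 ≡ 32 (mod 41).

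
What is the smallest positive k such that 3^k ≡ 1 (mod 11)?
Powers of 3 mod 11: 3^1≡3, 3^2≡9, 3^3≡5, 3^4≡4, 3^5≡1. Order = 5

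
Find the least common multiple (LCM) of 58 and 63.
3654

First find GCD(58, 63) using the Euclidean algorithm:
58 = 0 × 63 + 58
63 = 1 × 58 + 5
58 = 11 × 5 + 3
5 = 1 × 3 + 2
3 = 1 × 2 + 1
2 = 2 × 1 + 0
GCD(58, 63) = 1

LCM formula: LCM(a, b) = (a × b) / GCD(a, b)
LCM(58, 63) = (58 × 63) / 1
LCM(58, 63) = 3654 / 1
LCM(58, 63) = 3654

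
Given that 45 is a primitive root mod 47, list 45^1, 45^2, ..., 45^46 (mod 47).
g^1, g^2, ..., g^{46} mod 47: {45, 4, 39, 16, 15, 17, 13, 21, 5, 37, 20, 7, 33, 28, 38, 18, 11, 25, 44, 6, 35, 24, 46, 2, 43, 8, 31, 32, 30, 34, 26, 42, 10, 27, 40, 14, 19, 9, 29, 36, 22, 3, 41, 12, 23, 1}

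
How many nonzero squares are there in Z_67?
For prime 67, there are (p-1)/2 = (67-1)/2 = 33 quadratic residues (excluding 0).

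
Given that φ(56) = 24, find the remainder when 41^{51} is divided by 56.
By Euler: 41^{24} ≡ 1 (mod 56) since gcd(41, 56) = 1. 51 = 2×24 + 3. So 41^{51} ≡ 41^{3} ≡ 41 (mod 56)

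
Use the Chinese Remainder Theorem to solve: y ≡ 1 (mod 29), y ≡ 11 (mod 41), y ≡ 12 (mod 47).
38223

Using the Chinese Remainder Theorem:
M = product of moduli = 55883
For equation 1: M_1 = 1927, 1927 ≡ 13 (mod 29), inverse of 1927 mod 29 is 9 (check: 13 × 9 = 117 ≡ 1 (mod 29))
For equation 2: M_2 = 1363, 1363 ≡ 10 (mod 41), inverse of 1363 mod 41 is 37 (check: 10 × 37 = 370 ≡ 1 (mod 41))
For equation 3: M_3 = 1189, 1189 ≡ 14 (mod 47), inverse of 1189 mod 47 is 37 (check: 14 × 37 = 518 ≡ 1 (mod 47))
Combine: y ≡ Σ r_i×M_i×(M_i⁻¹ mod m_i) = 1×1927×9 + 11×1363×37 + 12×1189×37 = 17343 + 554741 + 527916 = 1100000
1100000 mod 55883 = 38223
y ≡ 38223 (mod 55883)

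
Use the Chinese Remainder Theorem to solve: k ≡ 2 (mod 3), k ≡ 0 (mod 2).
M = 3 × 2 = 6. M₁ = 2, y₁ ≡ 2 (mod 3). M₂ = 3, y₂ ≡ 1 (mod 2). k = 2×2×2 + 0×3×1 ≡ 2 (mod 6)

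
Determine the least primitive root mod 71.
p - 1 = 70 has prime divisors 2, 5, 7. h is a primitive root mod 71 iff h^(70/q) ≢ 1 (mod 71) for each such q.
h = 2: 2^35 ≡ 1, 2^14 ≡ 54, 2^10 ≡ 30 (mod 71); 2^35 ≡ 1, so not a primitive root.
h = 3: 3^35 ≡ 1, 3^14 ≡ 54, 3^10 ≡ 48 (mod 71); 3^35 ≡ 1, so not a primitive root.
h = 4: 4^35 ≡ 1, 4^14 ≡ 5, 4^10 ≡ 48 (mod 71); 4^35 ≡ 1, so not a primitive root.
h = 5: 5^35 ≡ 1, 5^14 ≡ 57, 5^10 ≡ 1 (mod 71); 5^35 ≡ 1, so not a primitive root.
h = 6: 6^35 ≡ 1, 6^14 ≡ 5, 6^10 ≡ 20 (mod 71); 6^35 ≡ 1, so not a primitive root.
h = 7: 7^35 ≡ 70, 7^14 ≡ 54, 7^10 ≡ 45 (mod 71); none is 1, so 7 has order 70 and is a primitive root.
The smallest primitive root mod 71 is g = 7.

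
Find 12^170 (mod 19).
Using Fermat: 12^{18} ≡ 1 (mod 19). 170 ≡ 8 (mod 18). So 12^{170} ≡ 12^{8} ≡ 11 (mod 19)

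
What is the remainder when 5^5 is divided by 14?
5 = 4 + 1 (binary 101). Repeated squaring mod 14: 5^1 ≡ 5; 5^2 ≡ 5² = 25 ≡ 11; 5^4 ≡ 11² = 121 ≡ 9. Multiply: 5^5 = 5^4 × 5^1 ≡ 9 × 5 (mod 14): 9 × 5 = 45 ≡ 3. So 5^5 ≡ 3 (mod 14).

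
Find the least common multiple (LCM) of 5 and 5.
5

First find GCD(5, 5) using the Euclidean algorithm:
5 = 1 × 5 + 0
GCD(5, 5) = 5

LCM formula: LCM(a, b) = (a × b) / GCD(a, b)
LCM(5, 5) = (5 × 5) / 5
LCM(5, 5) = 25 / 5
LCM(5, 5) = 5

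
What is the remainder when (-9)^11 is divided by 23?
Using repeated squaring. (-9) ≡ 14 (mod 23). 11 = 8 + 2 + 1 (binary 1011). Repeated squaring mod 23: 14^1 ≡ 14; 14^2 ≡ 14² = 196 ≡ 12; 14^4 ≡ 12² = 144 ≡ 6; 14^8 ≡ 6² = 36 ≡ 13. Multiply: (-9)^11 ≡ 14^8 × 14^2 × 14^1 ≡ 13 × 12 × 14 (mod 23): 13 × 12 = 156 ≡ 18; 18 × 14 = 252 ≡ 22. So (-9)^11 ≡ 22 (mod 23).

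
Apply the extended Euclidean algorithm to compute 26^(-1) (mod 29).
Extended GCD: 26(-10) + 29(9) = 1. So 26^(-1) ≡ 19 ≡ 19 (mod 29). Verify: 26 × 19 = 494 ≡ 1 (mod 29)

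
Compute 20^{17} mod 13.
11

Using successive squaring:
Binary expansion of 17: 10001
Powers of 20 mod 13 (each is the square of the previous):
  20^1 ≡ 7 (mod 13)
  20^2 ≡ 7² = 49 ≡ 10 (mod 13)
  20^4 ≡ 10² = 100 ≡ 9 (mod 13)
  20^8 ≡ 9² = 81 ≡ 3 (mod 13)
  20^16 ≡ 3² = 9 ≡ 9 (mod 13)
17 = 16 + 1, so 20^17 = 20^16 × 20^1 ≡ 9 × 7 (mod 13)
Multiplying step by step:
  9 × 7 = 63 ≡ 11 (mod 13)
Result: 20^17 ≡ 11 (mod 13)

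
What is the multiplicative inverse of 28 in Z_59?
28^(-1) ≡ 19 (mod 59). Verification: 28 × 19 = 532 ≡ 1 (mod 59)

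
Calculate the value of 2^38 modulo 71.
Using repeated squaring. 38 = 32 + 4 + 2 (binary 100110). Repeated squaring mod 71: 2^1 ≡ 2; 2^2 ≡ 2² = 4 ≡ 4; 2^4 ≡ 4² = 16 ≡ 16; 2^8 ≡ 16² = 256 ≡ 43; 2^16 ≡ 43² = 1849 ≡ 3; 2^32 ≡ 3² = 9 ≡ 9. Multiply: 2^38 = 2^32 × 2^4 × 2^2 ≡ 9 × 16 × 4 (mod 71): 9 × 16 = 144 ≡ 2; 2 × 4 = 8 ≡ 8. So 2^38 ≡ 8 (mod 71).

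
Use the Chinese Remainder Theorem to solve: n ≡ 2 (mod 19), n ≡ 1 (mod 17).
154

Using the Chinese Remainder Theorem:
M = product of moduli = 323
For equation 1: M_1 = 17, 17 ≡ 17 (mod 19), inverse of 17 mod 19 is 9 (check: 17 × 9 = 153 ≡ 1 (mod 19))
For equation 2: M_2 = 19, 19 ≡ 2 (mod 17), inverse of 19 mod 17 is 9 (check: 2 × 9 = 18 ≡ 1 (mod 17))
Combine: n ≡ Σ r_i×M_i×(M_i⁻¹ mod m_i) = 2×17×9 + 1×19×9 = 306 + 171 = 477
477 mod 323 = 154
n ≡ 154 (mod 323)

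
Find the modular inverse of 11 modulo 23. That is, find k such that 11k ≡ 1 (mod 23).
21

Using Extended Euclidean Algorithm:
gcd(11, 23) = 1
Bezout coefficients: 11 × -2 + 23 × 1 = 1
So 11 × -2 ≡ 1 (mod 23)
The inverse is -2 mod 23 = 21
Verification: 11 × 21 = 231 = 10 × 23 + 1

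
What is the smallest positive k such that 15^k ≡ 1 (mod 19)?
Powers of 15 mod 19: 15^1≡15, 15^2≡16, 15^3≡12, 15^4≡9, 15^5≡2, 15^6≡11, 15^7≡13, 15^8≡5, 15^9≡18, 15^10≡4, 15^11≡3, 15^12≡7, 15^13≡10, 15^14≡17, 15^15≡8, 15^16≡6, 15^17≡14, 15^18≡1. Order = 18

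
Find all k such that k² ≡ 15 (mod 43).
The square roots of 15 mod 43 are 31 and 12. Verify: 31² = 961 ≡ 15 (mod 43)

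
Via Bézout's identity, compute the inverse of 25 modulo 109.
Extended GCD: 25(48) + 109(-11) = 1. So 25^(-1) ≡ 48 ≡ 48 (mod 109). Verify: 25 × 48 = 1200 ≡ 1 (mod 109)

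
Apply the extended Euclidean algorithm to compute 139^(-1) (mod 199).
Extended GCD: 139(63) + 199(-44) = 1. So 139^(-1) ≡ 63 ≡ 63 (mod 199). Verify: 139 × 63 = 8757 ≡ 1 (mod 199)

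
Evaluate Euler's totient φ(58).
28

Prime factorization: 58 = 2 × 29
Using the formula φ(n) = n × Π(1 - 1/p) for each prime factor p:
φ(58) = 58 × (1 - 1/2) × (1 - 1/29)
φ(58) = 28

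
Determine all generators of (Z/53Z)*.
Primitive roots mod 53: {2, 3, 5, 8, 12, 14, 18, 19, 20, 21, 22, 26, 27, 31, 32, 33, 34, 35, 39, 41, 45, 48, 50, 51}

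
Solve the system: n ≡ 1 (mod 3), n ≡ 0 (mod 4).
M = 3 × 4 = 12. M₁ = 4, y₁ ≡ 1 (mod 3). M₂ = 3, y₂ ≡ 3 (mod 4). n = 1×4×1 + 0×3×3 ≡ 4 (mod 12)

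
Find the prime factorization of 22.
2 × 11

Divide by primes starting from smallest:
22 ÷ 2 = 11
11 ÷ 11 = 1

22 = 2 × 11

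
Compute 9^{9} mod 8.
1

Using successive squaring:
Binary expansion of 9: 1001
Powers of 9 mod 8 (each is the square of the previous):
  9^1 ≡ 1 (mod 8)
  9^2 ≡ 1² = 1 ≡ 1 (mod 8)
  9^4 ≡ 1² = 1 ≡ 1 (mod 8)
  9^8 ≡ 1² = 1 ≡ 1 (mod 8)
9 = 8 + 1, so 9^9 = 9^8 × 9^1 ≡ 1 × 1 (mod 8)
Multiplying step by step:
  1 × 1 = 1 ≡ 1 (mod 8)
Result: 9^9 ≡ 1 (mod 8)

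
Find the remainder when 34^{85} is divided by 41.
By Fermat: 34^{40} ≡ 1 (mod 41). 85 = 2×40 + 5. So 34^{85} ≡ 34^{5} ≡ 3 (mod 41)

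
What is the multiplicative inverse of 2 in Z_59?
30

Using Extended Euclidean Algorithm:
gcd(2, 59) = 1
Bezout coefficients: 2 × -29 + 59 × 1 = 1
So 2 × -29 ≡ 1 (mod 59)
The inverse is -29 mod 59 = 30
Verification: 2 × 30 = 60 = 1 × 59 + 1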